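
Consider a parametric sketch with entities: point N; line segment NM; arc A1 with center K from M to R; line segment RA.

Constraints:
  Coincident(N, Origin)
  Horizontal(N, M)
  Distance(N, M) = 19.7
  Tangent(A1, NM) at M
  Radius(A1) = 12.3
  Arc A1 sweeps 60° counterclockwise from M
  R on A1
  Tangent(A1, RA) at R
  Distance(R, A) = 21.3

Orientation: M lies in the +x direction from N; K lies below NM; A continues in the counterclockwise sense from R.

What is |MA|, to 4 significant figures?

32.54

N is at the origin; NM is horizontal with |NM| = 19.7 and M on the +x side, so M = (19.70, 0.000). Tangency of A1 to NM means the radius KM is perpendicular to NM, so K = M + (0, -12.3) = (19.70, -12.30). On A1, M sits at bearing 90° from K; a 60° counterclockwise sweep puts R at bearing 150°, so R = K + 12.3·(cos 150°, sin 150°) = (9.048, -6.150). Since A1 is tangent to RA there, KR ⟂ RA, so RA runs along (−sin 150°, cos 150°); with |RA| = 21.3, A = (-1.602, -24.60). Then |MA| = |A − M| = 32.54.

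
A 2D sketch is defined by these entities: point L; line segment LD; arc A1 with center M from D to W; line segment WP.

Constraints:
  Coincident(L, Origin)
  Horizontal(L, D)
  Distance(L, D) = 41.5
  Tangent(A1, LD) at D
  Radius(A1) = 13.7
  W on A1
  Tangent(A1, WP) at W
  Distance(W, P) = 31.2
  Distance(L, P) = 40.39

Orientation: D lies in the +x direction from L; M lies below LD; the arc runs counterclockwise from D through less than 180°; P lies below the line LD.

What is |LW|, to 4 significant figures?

30.08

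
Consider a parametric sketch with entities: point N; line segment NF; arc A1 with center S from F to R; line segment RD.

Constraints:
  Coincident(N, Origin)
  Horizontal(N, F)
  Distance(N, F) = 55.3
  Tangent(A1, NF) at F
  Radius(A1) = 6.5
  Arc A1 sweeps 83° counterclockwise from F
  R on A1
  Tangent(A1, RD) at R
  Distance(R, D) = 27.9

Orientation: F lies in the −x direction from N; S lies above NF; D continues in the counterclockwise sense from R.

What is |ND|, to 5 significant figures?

56.401

N is at the origin; N and F share the same y with |NF| = 55.3 and F on the −x side, so F = (-55.300, 0.0000). A1 meets NF tangentially, so SF is at right angles to NF, so S = F + (0, 6.5) = (-55.300, 6.5000). On A1, F sits at bearing -90° from S; an 83° counterclockwise sweep puts R at bearing -7°, so R = S + 6.5·(cos -7°, sin -7°) = (-48.848, 5.7078). Since A1 is tangent to RD there, SR ⟂ RD, so RD runs along (−sin -7°, cos -7°); with |RD| = 27.9, D = (-45.448, 33.400). Then |ND| = |D − N| = 56.401.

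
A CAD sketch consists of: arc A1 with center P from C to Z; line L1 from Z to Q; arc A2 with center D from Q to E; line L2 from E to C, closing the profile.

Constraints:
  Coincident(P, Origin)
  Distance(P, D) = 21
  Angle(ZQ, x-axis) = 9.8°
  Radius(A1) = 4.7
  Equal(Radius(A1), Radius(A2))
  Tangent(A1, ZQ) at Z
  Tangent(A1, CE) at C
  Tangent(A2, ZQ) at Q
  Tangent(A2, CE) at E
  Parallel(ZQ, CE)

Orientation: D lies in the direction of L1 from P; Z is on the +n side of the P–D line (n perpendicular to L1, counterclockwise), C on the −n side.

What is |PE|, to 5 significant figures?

21.520

Tangency of A1 to both parallel lines with radius 4.7 puts Z and C at P ± 4.7·n: Z = (-0.79998, 4.6314), C = (0.79998, -4.6314). Equal radii place Q and E the same way about D: Q = D + 4.7·n = (19.894, 8.2058), E = D − 4.7·n = (21.494, -1.0570). Then |PE| = |E − P| = 21.520.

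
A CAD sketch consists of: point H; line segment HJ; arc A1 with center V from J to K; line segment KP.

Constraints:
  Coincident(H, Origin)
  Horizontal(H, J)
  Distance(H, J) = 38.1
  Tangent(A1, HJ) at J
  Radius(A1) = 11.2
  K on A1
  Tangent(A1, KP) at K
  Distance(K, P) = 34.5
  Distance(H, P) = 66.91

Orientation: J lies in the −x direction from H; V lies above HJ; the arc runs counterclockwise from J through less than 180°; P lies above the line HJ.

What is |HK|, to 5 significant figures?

33.865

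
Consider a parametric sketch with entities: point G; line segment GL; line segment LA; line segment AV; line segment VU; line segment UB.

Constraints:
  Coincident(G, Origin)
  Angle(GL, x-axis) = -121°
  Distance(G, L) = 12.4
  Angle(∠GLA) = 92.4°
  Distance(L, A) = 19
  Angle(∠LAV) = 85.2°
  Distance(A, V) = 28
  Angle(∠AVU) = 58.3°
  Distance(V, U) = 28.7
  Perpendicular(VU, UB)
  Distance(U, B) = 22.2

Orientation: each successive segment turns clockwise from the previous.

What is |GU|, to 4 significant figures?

6.097

G is at the origin; GL runs at -121.0° with length 12.4, so L = (-6.386, -10.63). ∠GLA = 92.4° gives LA at 151.4° from the x-axis; with |LA| = 19.0, A = (-23.07, -1.534). ∠LAV = 85.2° gives AV at 56.60° from the x-axis; with |AV| = 28.0, V = (-7.655, 21.84). ∠AVU = 58.3° gives VU at -65.10° from the x-axis; with |VU| = 28.7, U = (4.429, -4.190). Then |GU| = |U − G| = 6.097.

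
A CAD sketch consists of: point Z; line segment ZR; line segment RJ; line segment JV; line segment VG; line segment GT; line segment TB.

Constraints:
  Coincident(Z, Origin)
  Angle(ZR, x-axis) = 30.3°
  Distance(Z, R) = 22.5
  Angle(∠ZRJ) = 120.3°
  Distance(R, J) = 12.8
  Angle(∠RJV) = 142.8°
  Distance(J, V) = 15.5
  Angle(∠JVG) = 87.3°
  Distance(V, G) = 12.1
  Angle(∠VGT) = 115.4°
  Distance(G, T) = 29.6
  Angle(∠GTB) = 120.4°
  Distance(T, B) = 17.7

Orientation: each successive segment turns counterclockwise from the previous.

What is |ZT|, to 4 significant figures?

8.184

Z is at the origin; ZR runs at 30.3° with length 22.5, so R = (19.43, 11.35). ∠ZRJ = 120.3° gives RJ at 90.00° from the x-axis; with |RJ| = 12.8, J = (19.43, 24.15). ∠RJV = 142.8° gives JV at 127.2° from the x-axis; with |JV| = 15.5, V = (10.06, 36.50). ∠JVG = 87.3° gives VG at -140.1° from the x-axis; with |VG| = 12.1, G = (0.7724, 28.74). ∠VGT = 115.4° gives GT at -75.50° from the x-axis; with |GT| = 29.6, T = (8.184, 0.07937). Then |ZT| = |T − Z| = 8.184.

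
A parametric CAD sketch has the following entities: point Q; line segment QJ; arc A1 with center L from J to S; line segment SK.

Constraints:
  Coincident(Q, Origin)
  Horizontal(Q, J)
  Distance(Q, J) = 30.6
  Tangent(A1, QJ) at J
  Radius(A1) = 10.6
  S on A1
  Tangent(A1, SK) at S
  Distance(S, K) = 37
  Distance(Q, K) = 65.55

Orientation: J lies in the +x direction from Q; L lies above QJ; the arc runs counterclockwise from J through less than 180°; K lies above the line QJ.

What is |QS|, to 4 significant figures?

41.96

Checks: |LS| = 10.60 ✓; ∠(LS, SK) = 90.00° ✓; |SK| = 37.00 ✓; |QK| = 65.55 ✓.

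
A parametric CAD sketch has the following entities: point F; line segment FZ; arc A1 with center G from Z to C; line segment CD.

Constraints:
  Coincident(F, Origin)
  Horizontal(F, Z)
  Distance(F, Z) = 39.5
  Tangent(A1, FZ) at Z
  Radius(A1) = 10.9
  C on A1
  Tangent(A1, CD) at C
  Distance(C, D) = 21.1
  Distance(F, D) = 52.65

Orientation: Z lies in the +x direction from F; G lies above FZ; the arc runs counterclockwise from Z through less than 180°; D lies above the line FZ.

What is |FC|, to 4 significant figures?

51.70

F is at the origin; FZ is horizontal with |FZ| = 39.5 and Z on the +x side, so Z = (39.50, 0.000). Tangency of A1 to FZ means the radius GZ is perpendicular to FZ, so G = Z + (0, 10.9) = (39.50, 10.90). Since GC ⟂ CD (tangency), |GD| = √(10.9² + 21.1²) = 23.75 regardless of where C sits on A1. So D lies on both circle(F, 52.65) and circle(G, 23.75); the above-FZ intersection is D = (39.64, 34.65). C is the foot of the tangent from D: C = (49.21, 15.84).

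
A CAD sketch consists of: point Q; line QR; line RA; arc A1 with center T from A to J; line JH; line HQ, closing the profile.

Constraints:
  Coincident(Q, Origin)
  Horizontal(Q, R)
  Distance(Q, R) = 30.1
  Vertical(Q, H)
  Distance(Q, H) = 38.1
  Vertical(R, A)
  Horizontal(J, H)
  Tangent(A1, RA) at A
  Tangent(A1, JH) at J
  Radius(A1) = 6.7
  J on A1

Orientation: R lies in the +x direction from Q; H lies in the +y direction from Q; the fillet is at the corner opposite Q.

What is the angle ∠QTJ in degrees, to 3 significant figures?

143°

Q is at the origin; Q and R share the same y with |QR| = 30.1 and R on the +x side, so R = (30.1, 0.00). Q and H share the same x with |QH| = 38.1 and H on the +y side, so H = (0.00, 38.1). The virtual corner opposite Q is at (30.1, 38.1). The tangent condition forces TA to be normal to RA and A1 meets JH tangentially, so TJ is at right angles to JH, with radius 6.7, so the center T sits 6.7 in from both sides at T = (23.4, 31.4). That places the tangent points at A = (30.1, 31.4) on RA and J = (23.4, 38.1) on JH. Then cos ∠QTJ = TQ·TJ / (|TQ||TJ|), giving 143°.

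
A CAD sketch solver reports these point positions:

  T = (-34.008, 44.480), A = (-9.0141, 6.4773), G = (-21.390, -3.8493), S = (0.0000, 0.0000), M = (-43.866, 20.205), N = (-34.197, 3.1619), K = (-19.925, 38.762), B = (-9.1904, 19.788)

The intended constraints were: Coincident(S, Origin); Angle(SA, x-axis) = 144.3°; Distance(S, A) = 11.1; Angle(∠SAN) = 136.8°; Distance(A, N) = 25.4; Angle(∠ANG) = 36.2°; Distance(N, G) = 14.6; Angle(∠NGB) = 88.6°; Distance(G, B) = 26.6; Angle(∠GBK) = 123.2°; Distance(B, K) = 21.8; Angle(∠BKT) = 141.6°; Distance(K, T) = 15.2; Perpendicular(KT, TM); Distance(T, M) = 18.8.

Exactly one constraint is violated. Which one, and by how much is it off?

Distance(T, M) = 18.8 — off by 7.40.

S = (0.00, 0.00) ✓; SA at 144.3° ✓; |SA| = 11.10 ✓; ∠SAN = 136.8° ✓; |AN| = 25.40 ✓; ∠ANG = 36.20° ✓; |NG| = 14.60 ✓; ∠NGB = 88.60° ✓; |GB| = 26.60 ✓; ∠GBK = 123.2° ✓; |BK| = 21.80 ✓; ∠BKT = 141.6° ✓; |KT| = 15.20 ✓; ∠(KT, TM) = 90.00° ✓; |TM| = 26.20 ✗.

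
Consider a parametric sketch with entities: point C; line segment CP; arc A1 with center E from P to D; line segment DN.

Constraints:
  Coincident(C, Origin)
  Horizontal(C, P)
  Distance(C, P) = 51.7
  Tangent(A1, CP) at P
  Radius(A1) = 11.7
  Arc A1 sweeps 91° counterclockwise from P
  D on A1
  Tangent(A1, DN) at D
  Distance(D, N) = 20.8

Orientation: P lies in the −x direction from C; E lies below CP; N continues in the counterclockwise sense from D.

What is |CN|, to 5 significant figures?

71.013

C is at the origin; CP is horizontal with |CP| = 51.7 and P on the −x side, so P = (-51.700, 0.0000). The tangent condition forces EP to be normal to CP, so E = P + (0, -11.7) = (-51.700, -11.700). On A1, P sits at bearing 90° from E; a 91° counterclockwise sweep puts D at bearing 181°, so D = E + 11.7·(cos 181°, sin 181°) = (-63.398, -11.904). A1 meets DN tangentially, so ED is at right angles to DN, so DN runs along (−sin 181°, cos 181°); with |DN| = 20.8, N = (-63.035, -32.701). Then |CN| = |N − C| = 71.013.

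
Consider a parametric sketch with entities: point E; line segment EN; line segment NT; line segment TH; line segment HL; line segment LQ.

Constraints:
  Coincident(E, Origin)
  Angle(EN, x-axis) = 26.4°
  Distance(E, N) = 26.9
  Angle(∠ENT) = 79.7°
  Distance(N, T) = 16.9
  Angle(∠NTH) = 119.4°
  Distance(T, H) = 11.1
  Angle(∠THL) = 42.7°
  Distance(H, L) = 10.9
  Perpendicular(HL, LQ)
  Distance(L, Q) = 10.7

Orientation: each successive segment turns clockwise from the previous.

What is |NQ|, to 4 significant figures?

15.75

∠THL = 42.7° gives HL at 88.20° from the x-axis; with |HL| = 10.9, L = (21.34, -1.299). HL is perpendicular to LQ, so LQ runs at -1.800°; with |LQ| = 10.7, Q = (32.04, -1.635). Then |NQ| = |Q − N| = 15.75.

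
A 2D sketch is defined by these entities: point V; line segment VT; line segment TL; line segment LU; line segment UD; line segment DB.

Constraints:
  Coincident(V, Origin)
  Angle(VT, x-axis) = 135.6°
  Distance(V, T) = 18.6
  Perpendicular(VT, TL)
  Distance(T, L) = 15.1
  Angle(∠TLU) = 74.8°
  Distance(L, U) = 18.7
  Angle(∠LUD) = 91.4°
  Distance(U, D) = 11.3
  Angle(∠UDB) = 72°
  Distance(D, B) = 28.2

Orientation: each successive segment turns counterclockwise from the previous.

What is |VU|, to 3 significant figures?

10.2

VT ⟂ TL, so TL runs at -134°; with |TL| = 15.1, L = (-23.9, 2.23). ∠TLU = 74.8° gives LU at -29.2° from the x-axis; with |LU| = 18.7, U = (-7.53, -6.90). Then |VU| = |U − V| = 10.2.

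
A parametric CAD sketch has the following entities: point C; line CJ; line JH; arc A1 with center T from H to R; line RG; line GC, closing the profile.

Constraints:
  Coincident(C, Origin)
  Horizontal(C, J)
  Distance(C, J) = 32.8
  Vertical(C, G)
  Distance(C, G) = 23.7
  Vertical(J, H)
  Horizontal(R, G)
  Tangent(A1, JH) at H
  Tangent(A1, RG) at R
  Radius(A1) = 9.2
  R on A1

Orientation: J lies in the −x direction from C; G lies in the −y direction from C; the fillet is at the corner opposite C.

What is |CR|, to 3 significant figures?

33.4

C is at the origin; C and J share the same y with |CJ| = 32.8 and J on the −x side, so J = (-32.8, 0.00). CG is vertical with |CG| = 23.7 and G on the −y side, so G = (0.00, -23.7). The virtual corner opposite C is at (-32.8, -23.7). Since A1 is tangent to JH there, TH ⟂ JH and the tangent condition forces TR to be normal to RG, with radius 9.2, so the center T sits 9.2 in from both sides at T = (-23.6, -14.5). That places the tangent points at H = (-32.8, -14.5) on JH and R = (-23.6, -23.7) on RG. Then |CR| = |R − C| = 33.4.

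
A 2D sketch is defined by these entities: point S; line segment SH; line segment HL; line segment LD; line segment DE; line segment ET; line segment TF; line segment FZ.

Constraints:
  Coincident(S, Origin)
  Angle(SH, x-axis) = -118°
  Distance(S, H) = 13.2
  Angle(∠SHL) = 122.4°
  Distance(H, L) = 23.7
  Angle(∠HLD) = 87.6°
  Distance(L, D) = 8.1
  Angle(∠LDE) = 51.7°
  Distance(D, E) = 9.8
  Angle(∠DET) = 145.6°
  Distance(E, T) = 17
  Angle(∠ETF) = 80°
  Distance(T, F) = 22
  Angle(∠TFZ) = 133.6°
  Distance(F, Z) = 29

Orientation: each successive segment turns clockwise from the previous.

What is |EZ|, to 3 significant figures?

39.3

S is at the origin; SH runs at -118.0° with length 13.2, so H = (-6.20, -11.7). ∠SHL = 122.4° gives HL at -176° from the x-axis; with |HL| = 23.7, L = (-29.8, -13.5). ∠HLD = 87.6° gives LD at 92.0° from the x-axis; with |LD| = 8.1, D = (-30.1, -5.38). ∠LDE = 51.7° gives DE at -36.3° from the x-axis; with |DE| = 9.8, E = (-22.2, -11.2). ∠DET = 145.6° gives ET at -70.7° from the x-axis; with |ET| = 17.0, T = (-16.6, -27.2). ∠ETF = 80.0° gives TF at -171° from the x-axis; with |TF| = 22.0, F = (-38.3, -30.8). ∠TFZ = 133.6° gives FZ at 143° from the x-axis; with |FZ| = 29.0, Z = (-61.4, -13.3). Then |EZ| = |Z − E| = 39.3.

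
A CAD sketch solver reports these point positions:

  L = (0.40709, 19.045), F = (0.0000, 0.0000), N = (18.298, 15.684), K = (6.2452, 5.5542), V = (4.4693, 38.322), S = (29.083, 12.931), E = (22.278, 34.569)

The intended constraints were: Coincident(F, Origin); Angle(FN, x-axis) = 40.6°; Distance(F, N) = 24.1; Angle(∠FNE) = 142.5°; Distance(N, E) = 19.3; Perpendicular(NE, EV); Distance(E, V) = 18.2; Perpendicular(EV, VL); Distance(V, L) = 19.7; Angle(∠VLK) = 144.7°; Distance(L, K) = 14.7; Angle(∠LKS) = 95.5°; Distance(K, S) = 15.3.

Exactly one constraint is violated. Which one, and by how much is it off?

Distance(K, S) = 15.3 — off by 8.70.

F = (0.00, 0.00) ✓; FN at 40.60° ✓; |FN| = 24.10 ✓; ∠FNE = 142.5° ✓; |NE| = 19.30 ✓; ∠(NE, EV) = 90.00° ✓; |EV| = 18.20 ✓; ∠(EV, VL) = 90.00° ✓; |VL| = 19.70 ✓; ∠VLK = 144.7° ✓; |LK| = 14.70 ✓; ∠LKS = 95.50° ✓; |KS| = 24.00 ✗.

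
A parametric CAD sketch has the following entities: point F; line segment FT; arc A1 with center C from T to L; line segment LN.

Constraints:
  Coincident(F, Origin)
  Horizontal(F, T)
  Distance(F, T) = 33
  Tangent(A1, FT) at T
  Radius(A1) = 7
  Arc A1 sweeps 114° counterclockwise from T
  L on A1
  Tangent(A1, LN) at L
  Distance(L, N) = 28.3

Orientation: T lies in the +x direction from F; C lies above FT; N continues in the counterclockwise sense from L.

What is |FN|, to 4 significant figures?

45.30

F is at the origin; F and T share the same y with |FT| = 33.0 and T on the +x side, so T = (33.00, 0.000). Tangency of A1 to FT means the radius CT is perpendicular to FT, so C = T + (0, 7) = (33.00, 7.000). On A1, T sits at bearing -90° from C; a 114° counterclockwise sweep puts L at bearing 24°, so L = C + 7.0·(cos 24°, sin 24°) = (39.39, 9.847). The tangent condition forces CL to be normal to LN, so LN runs along (−sin 24°, cos 24°); with |LN| = 28.3, N = (27.88, 35.70). Then |FN| = |N − F| = 45.30.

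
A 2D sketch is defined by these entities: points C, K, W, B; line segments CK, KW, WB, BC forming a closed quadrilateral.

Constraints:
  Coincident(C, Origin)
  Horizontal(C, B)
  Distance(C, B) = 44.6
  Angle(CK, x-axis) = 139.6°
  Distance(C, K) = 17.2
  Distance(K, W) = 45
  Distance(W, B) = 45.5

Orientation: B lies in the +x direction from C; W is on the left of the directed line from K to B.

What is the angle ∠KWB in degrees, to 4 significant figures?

80.98°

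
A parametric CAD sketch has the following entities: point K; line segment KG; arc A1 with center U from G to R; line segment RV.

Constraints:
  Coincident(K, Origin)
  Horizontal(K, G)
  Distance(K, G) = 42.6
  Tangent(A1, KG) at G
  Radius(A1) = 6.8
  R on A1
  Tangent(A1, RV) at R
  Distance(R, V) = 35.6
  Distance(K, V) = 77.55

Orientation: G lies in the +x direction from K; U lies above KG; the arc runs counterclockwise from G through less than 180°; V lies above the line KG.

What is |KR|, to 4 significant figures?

47.42

K is at the origin; KG is horizontal with |KG| = 42.6 and G on the +x side, so G = (42.60, 0.000). A1 meets KG tangentially, so UG is at right angles to KG, so U = G + (0, 6.8) = (42.60, 6.800). Since UR ⟂ RV (tangency), |UV| = √(6.8² + 35.6²) = 36.24 regardless of where R sits on A1. So V lies on both circle(K, 77.55) and circle(U, 36.24); the above-KG intersection is V = (72.70, 26.98). R is the foot of the tangent from V: R = (47.38, 1.962).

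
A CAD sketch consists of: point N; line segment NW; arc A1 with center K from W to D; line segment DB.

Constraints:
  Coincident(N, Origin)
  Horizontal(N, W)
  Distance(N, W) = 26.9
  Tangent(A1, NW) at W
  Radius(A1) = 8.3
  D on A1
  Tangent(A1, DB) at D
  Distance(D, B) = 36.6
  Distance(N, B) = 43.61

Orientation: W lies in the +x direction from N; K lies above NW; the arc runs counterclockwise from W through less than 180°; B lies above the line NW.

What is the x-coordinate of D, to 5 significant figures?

33.435

Checks: |NW| = 26.90 ✓; |KD| = 8.300 ✓; ∠(KD, DB) = 90.00° ✓; |DB| = 36.60 ✓; |NB| = 43.61 ✓.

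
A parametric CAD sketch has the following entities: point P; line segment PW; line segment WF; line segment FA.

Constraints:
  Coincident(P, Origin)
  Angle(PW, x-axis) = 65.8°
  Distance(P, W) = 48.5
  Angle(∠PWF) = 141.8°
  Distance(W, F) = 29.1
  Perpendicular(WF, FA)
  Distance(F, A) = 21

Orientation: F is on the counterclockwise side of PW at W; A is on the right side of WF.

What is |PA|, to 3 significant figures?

84.4

P is at the origin; PW runs at 65.8° with length 48.5, so W = 48.5·(cos 65.8°, sin 65.8°) = (19.9, 44.2). ∠PWF = 141.8°, so WF runs at 65.8° + (180° − 141.8°) = 104° from the x-axis; with |WF| = 29.1, F = W + 29.1·(cos 104°, sin 104°) = (12.8, 72.5). WF is perpendicular to FA; with |FA| = 21.0 on the right of WF, A = F + 21.0·(0.970, 0.242) = (33.2, 77.6). Then |PA| = |A − P| = 84.4.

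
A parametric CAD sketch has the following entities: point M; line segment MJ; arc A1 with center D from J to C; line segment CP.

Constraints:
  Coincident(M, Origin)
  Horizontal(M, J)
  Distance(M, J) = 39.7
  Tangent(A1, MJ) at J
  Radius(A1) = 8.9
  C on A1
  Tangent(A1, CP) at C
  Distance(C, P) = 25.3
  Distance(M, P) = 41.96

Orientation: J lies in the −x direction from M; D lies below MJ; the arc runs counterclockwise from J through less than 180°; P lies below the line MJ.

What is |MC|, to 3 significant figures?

48.2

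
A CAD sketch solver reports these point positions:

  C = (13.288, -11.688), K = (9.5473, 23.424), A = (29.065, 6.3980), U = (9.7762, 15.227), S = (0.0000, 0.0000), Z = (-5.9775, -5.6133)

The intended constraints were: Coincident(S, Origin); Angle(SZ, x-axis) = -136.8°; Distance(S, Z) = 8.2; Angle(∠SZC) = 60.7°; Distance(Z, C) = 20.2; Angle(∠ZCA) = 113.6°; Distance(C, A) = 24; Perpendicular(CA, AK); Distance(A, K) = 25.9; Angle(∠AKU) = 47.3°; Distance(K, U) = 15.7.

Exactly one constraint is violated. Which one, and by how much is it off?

Distance(K, U) = 15.7 — off by 7.50.

S = (0.00, 0.00) ✓; SZ at -136.8° ✓; |SZ| = 8.200 ✓; ∠SZC = 60.70° ✓; |ZC| = 20.20 ✓; ∠ZCA = 113.6° ✓; |CA| = 24.00 ✓; ∠(CA, AK) = 90.00° ✓; |AK| = 25.90 ✓; ∠AKU = 47.30° ✓; |KU| = 8.200 ✗.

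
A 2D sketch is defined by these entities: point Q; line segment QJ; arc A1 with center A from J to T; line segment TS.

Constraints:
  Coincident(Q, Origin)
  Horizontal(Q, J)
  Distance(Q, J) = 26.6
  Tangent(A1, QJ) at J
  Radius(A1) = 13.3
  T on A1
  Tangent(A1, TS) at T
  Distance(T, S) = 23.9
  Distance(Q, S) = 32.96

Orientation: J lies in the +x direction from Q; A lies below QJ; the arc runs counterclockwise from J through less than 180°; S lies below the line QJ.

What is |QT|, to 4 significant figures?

16.76

Q is at the origin; QJ is horizontal with |QJ| = 26.6 and J on the +x side, so J = (26.60, 0.000). Tangency of A1 to QJ means the radius AJ is perpendicular to QJ, so A = J + (0, -13.3) = (26.60, -13.30). Since AT ⟂ TS (tangency), |AS| = √(13.3² + 23.9²) = 27.35 regardless of where T sits on A1. So S lies on both circle(Q, 32.96) and circle(A, 27.35); the below-QJ intersection is S = (6.865, -32.24). T is the foot of the tangent from S: T = (13.89, -9.392).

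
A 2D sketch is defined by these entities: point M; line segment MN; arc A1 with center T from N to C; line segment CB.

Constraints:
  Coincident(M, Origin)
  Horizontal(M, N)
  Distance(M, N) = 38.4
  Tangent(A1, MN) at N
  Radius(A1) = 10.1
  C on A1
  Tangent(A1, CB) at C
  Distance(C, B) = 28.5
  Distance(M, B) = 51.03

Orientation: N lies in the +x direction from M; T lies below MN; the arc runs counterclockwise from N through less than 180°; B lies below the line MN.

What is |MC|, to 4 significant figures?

30.60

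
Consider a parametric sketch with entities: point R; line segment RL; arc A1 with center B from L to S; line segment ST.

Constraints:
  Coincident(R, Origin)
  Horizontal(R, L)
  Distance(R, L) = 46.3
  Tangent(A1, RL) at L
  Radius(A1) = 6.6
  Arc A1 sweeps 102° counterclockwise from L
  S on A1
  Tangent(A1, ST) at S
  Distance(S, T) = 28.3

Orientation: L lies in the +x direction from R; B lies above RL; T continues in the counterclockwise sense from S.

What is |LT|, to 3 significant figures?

35.7

R is at the origin; R and L share the same y with |RL| = 46.3 and L on the +x side, so L = (46.3, 0.00). Tangency of A1 to RL means the radius BL is perpendicular to RL, so B = L + (0, 6.6) = (46.3, 6.60). On A1, L sits at bearing -90° from B; a 102° counterclockwise sweep puts S at bearing 12°, so S = B + 6.6·(cos 12°, sin 12°) = (52.8, 7.97). Tangency of A1 to ST means the radius BS is perpendicular to ST, so ST runs along (−sin 12°, cos 12°); with |ST| = 28.3, T = (46.9, 35.7). Then |LT| = |T − L| = 35.7.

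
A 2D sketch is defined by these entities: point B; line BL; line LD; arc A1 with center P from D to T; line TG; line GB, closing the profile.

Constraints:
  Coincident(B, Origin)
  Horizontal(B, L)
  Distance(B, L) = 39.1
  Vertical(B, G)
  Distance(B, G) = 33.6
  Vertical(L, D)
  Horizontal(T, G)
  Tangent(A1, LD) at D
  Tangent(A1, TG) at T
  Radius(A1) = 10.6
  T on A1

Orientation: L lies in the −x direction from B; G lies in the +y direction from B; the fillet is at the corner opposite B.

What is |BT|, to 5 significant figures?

44.059

B is at the origin; B and L share the same y with |BL| = 39.1 and L on the −x side, so L = (-39.100, 0.0000). BG is vertical with |BG| = 33.6 and G on the +y side, so G = (0.0000, 33.600). The virtual corner opposite B is at (-39.100, 33.600). Since A1 is tangent to LD there, PD ⟂ LD and tangency of A1 to TG means the radius PT is perpendicular to TG, with radius 10.6, so the center P sits 10.6 in from both sides at P = (-28.500, 23.000). That places the tangent points at D = (-39.100, 23.000) on LD and T = (-28.500, 33.600) on TG. Then |BT| = |T − B| = 44.059.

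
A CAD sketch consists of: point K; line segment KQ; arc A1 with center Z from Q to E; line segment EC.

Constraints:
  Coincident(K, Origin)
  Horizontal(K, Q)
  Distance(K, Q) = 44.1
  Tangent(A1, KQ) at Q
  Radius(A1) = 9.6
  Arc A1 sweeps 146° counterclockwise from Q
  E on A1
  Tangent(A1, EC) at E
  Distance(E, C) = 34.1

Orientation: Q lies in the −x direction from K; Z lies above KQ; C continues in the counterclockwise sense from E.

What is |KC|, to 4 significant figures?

76.36

K is at the origin; KQ is horizontal with |KQ| = 44.1 and Q on the −x side, so Q = (-44.10, 0.000). Tangency of A1 to KQ means the radius ZQ is perpendicular to KQ, so Z = Q + (0, 9.6) = (-44.10, 9.600). On A1, Q sits at bearing -90° from Z; a 146° counterclockwise sweep puts E at bearing 56°, so E = Z + 9.6·(cos 56°, sin 56°) = (-38.73, 17.56). A1 meets EC tangentially, so ZE is at right angles to EC, so EC runs along (−sin 56°, cos 56°); with |EC| = 34.1, C = (-67.00, 36.63). Then |KC| = |C − K| = 76.36.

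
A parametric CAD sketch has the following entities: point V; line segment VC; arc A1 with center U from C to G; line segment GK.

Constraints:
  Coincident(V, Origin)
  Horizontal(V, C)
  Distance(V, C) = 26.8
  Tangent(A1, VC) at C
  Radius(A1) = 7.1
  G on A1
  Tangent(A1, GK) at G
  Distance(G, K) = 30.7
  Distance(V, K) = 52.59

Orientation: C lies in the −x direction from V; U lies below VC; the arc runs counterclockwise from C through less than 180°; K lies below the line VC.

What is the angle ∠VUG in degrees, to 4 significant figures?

157.9°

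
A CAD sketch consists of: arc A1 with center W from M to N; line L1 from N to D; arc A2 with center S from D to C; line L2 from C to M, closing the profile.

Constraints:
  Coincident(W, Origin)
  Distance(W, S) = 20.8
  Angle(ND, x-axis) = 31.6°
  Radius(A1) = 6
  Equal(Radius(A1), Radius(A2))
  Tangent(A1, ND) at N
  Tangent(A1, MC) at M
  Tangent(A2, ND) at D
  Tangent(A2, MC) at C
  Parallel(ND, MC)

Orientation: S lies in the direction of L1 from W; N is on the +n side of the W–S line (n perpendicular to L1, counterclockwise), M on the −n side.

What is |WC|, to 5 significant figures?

21.648

Tangency of A1 to both parallel lines with radius 6.0 puts N and M at W ± 6.0·n: N = (-3.1439, 5.1104), M = (3.1439, -5.1104). Equal radii place D and C the same way about S: D = S + 6.0·n = (14.572, 16.009), C = S − 6.0·n = (20.860, 5.7885). Then |WC| = |C − W| = 21.648.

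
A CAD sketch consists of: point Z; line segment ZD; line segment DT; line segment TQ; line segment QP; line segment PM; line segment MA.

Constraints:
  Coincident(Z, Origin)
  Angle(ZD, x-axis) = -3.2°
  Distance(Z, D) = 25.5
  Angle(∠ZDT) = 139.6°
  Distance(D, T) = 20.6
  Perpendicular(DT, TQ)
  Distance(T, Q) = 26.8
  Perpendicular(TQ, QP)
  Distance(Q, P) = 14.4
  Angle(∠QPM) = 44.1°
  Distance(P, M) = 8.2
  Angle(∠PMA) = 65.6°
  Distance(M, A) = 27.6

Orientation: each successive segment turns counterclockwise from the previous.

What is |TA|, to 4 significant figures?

47.08

Z is at the origin; ZD runs at -3.2° with length 25.5, so D = (25.46, -1.423). ∠ZDT = 139.6° gives DT at 37.20° from the x-axis; with |DT| = 20.6, T = (41.87, 11.03). DT is perpendicular to TQ, so TQ runs at 127.2°; with |TQ| = 26.8, Q = (25.67, 32.38). TQ is perpendicular to QP, so QP runs at -142.8°; with |QP| = 14.4, P = (14.20, 23.67). ∠QPM = 44.1° gives PM at -6.900° from the x-axis; with |PM| = 8.2, M = (22.34, 22.69). ∠PMA = 65.6° gives MA at 107.5° from the x-axis; with |MA| = 27.6, A = (14.04, 49.01). Then |TA| = |A − T| = 47.08.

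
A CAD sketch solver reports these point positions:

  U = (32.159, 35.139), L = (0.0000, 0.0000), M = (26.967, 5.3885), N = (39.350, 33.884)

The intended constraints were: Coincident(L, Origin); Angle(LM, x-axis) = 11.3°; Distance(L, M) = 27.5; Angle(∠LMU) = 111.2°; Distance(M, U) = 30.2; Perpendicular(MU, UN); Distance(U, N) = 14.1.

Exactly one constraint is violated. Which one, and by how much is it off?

Distance(U, N) = 14.1 — off by 6.80.

L = (0.00, 0.00) ✓; LM at 11.30° ✓; |LM| = 27.50 ✓; ∠LMU = 111.2° ✓; |MU| = 30.20 ✓; ∠(MU, UN) = 90.00° ✓; |UN| = 7.300 ✗.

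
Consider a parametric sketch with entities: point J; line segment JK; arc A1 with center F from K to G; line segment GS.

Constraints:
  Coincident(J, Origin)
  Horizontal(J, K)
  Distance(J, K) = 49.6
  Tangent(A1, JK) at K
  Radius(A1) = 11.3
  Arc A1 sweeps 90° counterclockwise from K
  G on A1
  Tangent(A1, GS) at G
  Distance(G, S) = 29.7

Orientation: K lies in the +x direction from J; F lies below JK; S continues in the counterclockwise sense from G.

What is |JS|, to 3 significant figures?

56.1

On A1, K sits at bearing 90° from F; a 90° counterclockwise sweep puts G at bearing 180°, so G = F + 11.3·(cos 180°, sin 180°) = (38.3, -11.3). The tangent condition forces FG to be normal to GS, so GS runs along (−sin 180°, cos 180°); with |GS| = 29.7, S = (38.3, -41.0). Then |JS| = |S − J| = 56.1.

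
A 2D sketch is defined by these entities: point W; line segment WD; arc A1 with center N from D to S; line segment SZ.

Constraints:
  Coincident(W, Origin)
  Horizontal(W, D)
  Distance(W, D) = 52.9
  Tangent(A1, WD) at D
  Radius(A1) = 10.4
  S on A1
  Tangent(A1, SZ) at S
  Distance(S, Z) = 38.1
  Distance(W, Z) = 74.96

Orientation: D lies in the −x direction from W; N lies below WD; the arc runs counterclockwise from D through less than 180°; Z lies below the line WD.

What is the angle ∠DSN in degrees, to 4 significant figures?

39.66°

W is at the origin; W and D share the same y with |WD| = 52.9 and D on the −x side, so D = (-52.90, 0.000). The tangent condition forces ND to be normal to WD, so N = D + (0, -10.4) = (-52.90, -10.40). Since NS ⟂ SZ (tangency), |NZ| = √(10.4² + 38.1²) = 39.49 regardless of where S sits on A1. So Z lies on both circle(W, 74.96) and circle(N, 39.49); the below-WD intersection is Z = (-56.06, -49.77). S is the foot of the tangent from Z: S = (-63.12, -12.33).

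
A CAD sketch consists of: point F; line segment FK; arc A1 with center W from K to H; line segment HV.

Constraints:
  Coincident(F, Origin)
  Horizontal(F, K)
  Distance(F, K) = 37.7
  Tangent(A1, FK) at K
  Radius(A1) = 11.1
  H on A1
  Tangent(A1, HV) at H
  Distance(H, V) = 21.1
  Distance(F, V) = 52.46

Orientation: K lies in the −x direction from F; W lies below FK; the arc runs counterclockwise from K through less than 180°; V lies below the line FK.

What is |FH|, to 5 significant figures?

50.320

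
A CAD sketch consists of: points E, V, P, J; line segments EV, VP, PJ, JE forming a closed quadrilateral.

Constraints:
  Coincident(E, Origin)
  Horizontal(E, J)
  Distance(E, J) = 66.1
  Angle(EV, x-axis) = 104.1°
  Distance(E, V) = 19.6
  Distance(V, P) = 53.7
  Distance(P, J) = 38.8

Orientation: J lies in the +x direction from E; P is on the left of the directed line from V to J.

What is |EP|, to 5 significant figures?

57.734

Checks: |VP| = 53.70 ✓; |PJ| = 38.80 ✓.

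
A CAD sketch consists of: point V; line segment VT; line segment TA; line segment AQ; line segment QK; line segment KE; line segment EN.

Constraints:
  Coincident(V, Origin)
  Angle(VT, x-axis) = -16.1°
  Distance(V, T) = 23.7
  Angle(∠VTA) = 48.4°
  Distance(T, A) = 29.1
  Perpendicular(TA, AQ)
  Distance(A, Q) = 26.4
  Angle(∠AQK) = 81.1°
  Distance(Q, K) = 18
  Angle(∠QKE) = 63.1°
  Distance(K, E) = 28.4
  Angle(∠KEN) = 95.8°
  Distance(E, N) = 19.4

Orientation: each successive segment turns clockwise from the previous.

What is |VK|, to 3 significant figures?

7.36

V is at the origin; VT runs at -16.1° with length 23.7, so T = (22.8, -6.57). ∠VTA = 48.4° gives TA at -148° from the x-axis; with |TA| = 29.1, A = (-1.83, -22.1). TA is perpendicular to AQ, so AQ runs at 122°; with |AQ| = 26.4, Q = (-15.9, 0.193). ∠AQK = 81.1° gives QK at 23.4° from the x-axis; with |QK| = 18.0, K = (0.586, 7.34). Then |VK| = |K − V| = 7.36.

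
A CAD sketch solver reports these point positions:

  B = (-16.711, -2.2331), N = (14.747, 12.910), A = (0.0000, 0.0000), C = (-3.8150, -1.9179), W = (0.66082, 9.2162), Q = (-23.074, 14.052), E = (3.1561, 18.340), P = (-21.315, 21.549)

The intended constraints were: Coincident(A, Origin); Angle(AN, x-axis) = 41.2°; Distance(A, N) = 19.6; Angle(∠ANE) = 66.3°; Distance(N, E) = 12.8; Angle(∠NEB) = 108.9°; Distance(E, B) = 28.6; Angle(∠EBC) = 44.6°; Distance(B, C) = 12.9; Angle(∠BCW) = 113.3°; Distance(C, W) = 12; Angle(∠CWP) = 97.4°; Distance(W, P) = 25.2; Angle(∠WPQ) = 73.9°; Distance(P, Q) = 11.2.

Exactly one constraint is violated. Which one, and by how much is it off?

Distance(P, Q) = 11.2 — off by 3.50.

A = (0.00, 0.00) ✓; AN at 41.20° ✓; |AN| = 19.60 ✓; ∠ANE = 66.30° ✓; |NE| = 12.80 ✓; ∠NEB = 108.9° ✓; |EB| = 28.60 ✓; ∠EBC = 44.60° ✓; |BC| = 12.90 ✓; ∠BCW = 113.3° ✓; |CW| = 12.00 ✓; ∠CWP = 97.40° ✓; |WP| = 25.20 ✓; ∠WPQ = 73.90° ✓; |PQ| = 7.701 ✗.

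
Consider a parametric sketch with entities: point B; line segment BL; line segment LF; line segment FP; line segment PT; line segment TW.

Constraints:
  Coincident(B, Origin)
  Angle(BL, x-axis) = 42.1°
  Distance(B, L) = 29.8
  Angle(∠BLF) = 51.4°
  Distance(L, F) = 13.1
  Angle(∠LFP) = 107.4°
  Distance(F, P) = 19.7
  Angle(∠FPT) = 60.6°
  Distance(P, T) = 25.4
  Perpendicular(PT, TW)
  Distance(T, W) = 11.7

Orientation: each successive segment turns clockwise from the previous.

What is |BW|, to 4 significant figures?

30.57

B is at the origin; BL runs at 42.1° with length 29.8, so L = (22.11, 19.98). ∠BLF = 51.4° gives LF at -86.50° from the x-axis; with |LF| = 13.1, F = (22.91, 6.903). ∠LFP = 107.4° gives FP at -159.1° from the x-axis; with |FP| = 19.7, P = (4.507, -0.1246). ∠FPT = 60.6° gives PT at 81.50° from the x-axis; with |PT| = 25.4, T = (8.261, 25.00). The perpendicularity gives TW at right angles to PT, so TW runs at -8.500°; with |TW| = 11.7, W = (19.83, 23.27). Then |BW| = |W − B| = 30.57.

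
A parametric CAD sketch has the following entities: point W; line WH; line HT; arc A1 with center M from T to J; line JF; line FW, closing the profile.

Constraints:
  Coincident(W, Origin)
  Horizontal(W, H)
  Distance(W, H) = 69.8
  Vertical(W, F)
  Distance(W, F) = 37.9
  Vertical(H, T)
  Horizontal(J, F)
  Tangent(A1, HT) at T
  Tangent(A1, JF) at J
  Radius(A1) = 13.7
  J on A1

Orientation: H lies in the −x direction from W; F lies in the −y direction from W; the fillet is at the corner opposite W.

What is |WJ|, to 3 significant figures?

67.7

W is at the origin; W and H share the same y with |WH| = 69.8 and H on the −x side, so H = (-69.8, 0.00). W and F share the same x with |WF| = 37.9 and F on the −y side, so F = (0.00, -37.9). The virtual corner opposite W is at (-69.8, -37.9). Tangency of A1 to HT means the radius MT is perpendicular to HT and the tangent condition forces MJ to be normal to JF, with radius 13.7, so the center M sits 13.7 in from both sides at M = (-56.1, -24.2). That places the tangent points at T = (-69.8, -24.2) on HT and J = (-56.1, -37.9) on JF. Then |WJ| = |J − W| = 67.7.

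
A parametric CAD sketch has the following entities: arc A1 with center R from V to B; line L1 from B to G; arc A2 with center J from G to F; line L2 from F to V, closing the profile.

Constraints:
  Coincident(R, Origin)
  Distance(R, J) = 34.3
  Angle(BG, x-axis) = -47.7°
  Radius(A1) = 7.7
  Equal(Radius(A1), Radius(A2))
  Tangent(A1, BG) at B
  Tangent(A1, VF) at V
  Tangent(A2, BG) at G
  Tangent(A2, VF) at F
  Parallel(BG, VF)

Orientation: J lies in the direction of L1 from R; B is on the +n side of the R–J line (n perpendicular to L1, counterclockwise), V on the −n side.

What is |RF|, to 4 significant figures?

35.15

Tangency of A1 to both parallel lines with radius 7.7 puts B and V at R ± 7.7·n: B = (5.695, 5.182), V = (-5.695, -5.182). Equal radii place G and F the same way about J: G = J + 7.7·n = (28.78, -20.19), F = J − 7.7·n = (17.39, -30.55). Then |RF| = |F − R| = 35.15.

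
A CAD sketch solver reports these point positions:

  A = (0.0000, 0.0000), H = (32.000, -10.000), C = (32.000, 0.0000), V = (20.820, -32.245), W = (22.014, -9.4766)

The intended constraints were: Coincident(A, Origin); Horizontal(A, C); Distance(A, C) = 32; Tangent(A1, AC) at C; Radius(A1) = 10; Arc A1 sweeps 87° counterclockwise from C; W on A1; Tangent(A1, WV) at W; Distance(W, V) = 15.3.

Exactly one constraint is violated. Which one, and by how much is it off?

Distance(W, V) = 15.3 — off by 7.50.

A = (0.00, 0.00) ✓; A.y = 0.00, C.y = 0.00 ✓; |AC| = 32.00 ✓; ∠(HC, CA) = 90.00° ✓; |HC| = 10.00 ✓; bearing(H→W) − bearing(H→C) = 87.00° ✓; |HW| = 10.00 ✓; ∠(HW, WV) = 90.00° ✓; |WV| = 22.80 ✗.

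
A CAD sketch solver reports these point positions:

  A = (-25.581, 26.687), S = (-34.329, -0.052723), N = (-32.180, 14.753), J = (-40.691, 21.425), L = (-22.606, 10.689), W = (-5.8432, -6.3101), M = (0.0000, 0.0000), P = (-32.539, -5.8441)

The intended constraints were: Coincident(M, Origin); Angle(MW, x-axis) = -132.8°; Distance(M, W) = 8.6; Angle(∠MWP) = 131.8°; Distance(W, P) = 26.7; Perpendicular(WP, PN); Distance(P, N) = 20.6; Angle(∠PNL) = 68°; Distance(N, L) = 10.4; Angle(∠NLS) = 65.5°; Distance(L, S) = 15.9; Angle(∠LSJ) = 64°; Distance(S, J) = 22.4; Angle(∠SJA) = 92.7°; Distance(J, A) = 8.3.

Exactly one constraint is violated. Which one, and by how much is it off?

Distance(J, A) = 8.3 — off by 7.70.

M = (0.00, 0.00) ✓; MW at -132.8° ✓; |MW| = 8.600 ✓; ∠MWP = 131.8° ✓; |WP| = 26.70 ✓; ∠(WP, PN) = 90.00° ✓; |PN| = 20.60 ✓; ∠PNL = 68.00° ✓; |NL| = 10.40 ✓; ∠NLS = 65.50° ✓; |LS| = 15.90 ✓; ∠LSJ = 64.00° ✓; |SJ| = 22.40 ✓; ∠SJA = 92.70° ✓; |JA| = 16.00 ✗.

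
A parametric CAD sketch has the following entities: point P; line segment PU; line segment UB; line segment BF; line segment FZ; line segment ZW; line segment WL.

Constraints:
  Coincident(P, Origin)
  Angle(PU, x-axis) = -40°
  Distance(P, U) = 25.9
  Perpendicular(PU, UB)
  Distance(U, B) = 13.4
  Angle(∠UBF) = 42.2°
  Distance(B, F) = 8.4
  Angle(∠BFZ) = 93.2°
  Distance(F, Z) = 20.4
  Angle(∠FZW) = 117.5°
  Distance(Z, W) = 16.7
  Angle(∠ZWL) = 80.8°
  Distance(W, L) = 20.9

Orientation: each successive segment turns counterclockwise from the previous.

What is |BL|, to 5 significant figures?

15.654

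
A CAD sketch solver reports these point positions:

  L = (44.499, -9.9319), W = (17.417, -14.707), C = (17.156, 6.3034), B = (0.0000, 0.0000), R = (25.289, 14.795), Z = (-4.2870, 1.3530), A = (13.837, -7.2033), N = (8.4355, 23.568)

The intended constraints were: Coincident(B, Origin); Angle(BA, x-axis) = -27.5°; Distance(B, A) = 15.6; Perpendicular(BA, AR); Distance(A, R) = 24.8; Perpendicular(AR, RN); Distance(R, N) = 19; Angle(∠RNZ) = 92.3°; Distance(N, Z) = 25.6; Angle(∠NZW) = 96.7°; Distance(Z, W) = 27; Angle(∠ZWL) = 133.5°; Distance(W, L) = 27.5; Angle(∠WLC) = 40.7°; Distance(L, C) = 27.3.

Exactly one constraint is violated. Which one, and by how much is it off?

Distance(L, C) = 27.3 — off by 4.50.

B = (0.00, 0.00) ✓; BA at -27.50° ✓; |BA| = 15.60 ✓; ∠(BA, AR) = 90.00° ✓; |AR| = 24.80 ✓; ∠(AR, RN) = 90.00° ✓; |RN| = 19.00 ✓; ∠RNZ = 92.30° ✓; |NZ| = 25.60 ✓; ∠NZW = 96.70° ✓; |ZW| = 27.00 ✓; ∠ZWL = 133.5° ✓; |WL| = 27.50 ✓; ∠WLC = 40.70° ✓; |LC| = 31.80 ✗.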